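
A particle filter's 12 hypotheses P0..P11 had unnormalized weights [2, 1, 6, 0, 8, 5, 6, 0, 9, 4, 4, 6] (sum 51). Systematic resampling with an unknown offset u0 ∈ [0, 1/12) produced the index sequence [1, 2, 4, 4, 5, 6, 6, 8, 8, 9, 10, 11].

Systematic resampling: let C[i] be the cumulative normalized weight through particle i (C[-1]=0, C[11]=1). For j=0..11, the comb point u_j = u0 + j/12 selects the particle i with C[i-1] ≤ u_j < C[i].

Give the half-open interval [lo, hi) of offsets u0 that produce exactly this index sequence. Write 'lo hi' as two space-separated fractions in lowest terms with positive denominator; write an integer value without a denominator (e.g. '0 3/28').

2/51 5/102

C = [2/51, 1/17, 3/17, 3/17, 1/3, 22/51, 28/51, 28/51, 37/51, 41/51, 15/17, 1]
j=0 picked index 1: u0 ∈ [2/51, 1/17)
j=1 picked index 2: u0 ∈ [-5/204, 19/204)
j=2 picked index 4: u0 ∈ [1/102, 1/6)
j=3 picked index 4: u0 ∈ [-5/68, 1/12)
j=4 picked index 5: u0 ∈ [0, 5/51)
j=5 picked index 6: u0 ∈ [1/68, 9/68)
j=6 picked index 6: u0 ∈ [-7/102, 5/102)
j=7 picked index 8: u0 ∈ [-7/204, 29/204)
j=8 picked index 8: u0 ∈ [-2/17, 1/17)
j=9 picked index 9: u0 ∈ [-5/204, 11/204)
j=10 picked index 10: u0 ∈ [-1/34, 5/102)
j=11 picked index 11: u0 ∈ [-7/204, 1/12)
intersection: [2/51, 5/102)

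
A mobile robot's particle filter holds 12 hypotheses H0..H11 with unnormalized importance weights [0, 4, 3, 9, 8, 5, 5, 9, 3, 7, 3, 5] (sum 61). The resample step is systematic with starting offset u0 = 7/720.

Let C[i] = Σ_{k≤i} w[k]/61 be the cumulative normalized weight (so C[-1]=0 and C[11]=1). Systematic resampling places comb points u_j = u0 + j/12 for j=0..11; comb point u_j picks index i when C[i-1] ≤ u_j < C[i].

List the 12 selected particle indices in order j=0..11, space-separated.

1 2 3 3 4 5 6 7 7 9 9 11

C = [0, 4/61, 7/61, 16/61, 24/61, 29/61, 34/61, 43/61, 46/61, 53/61, 56/61, 1]
j=0: u_0=7/720 ∈ [0, 4/61) → index 1
j=1: u_1=67/720 ∈ [4/61, 7/61) → index 2
j=2: u_2=127/720 ∈ [7/61, 16/61) → index 3
j=3: u_3=187/720 ∈ [7/61, 16/61) → index 3
j=4: u_4=247/720 ∈ [16/61, 24/61) → index 4
j=5: u_5=307/720 ∈ [24/61, 29/61) → index 5
j=6: u_6=367/720 ∈ [29/61, 34/61) → index 6
j=7: u_7=427/720 ∈ [34/61, 43/61) → index 7
j=8: u_8=487/720 ∈ [34/61, 43/61) → index 7
j=9: u_9=547/720 ∈ [46/61, 53/61) → index 9
j=10: u_10=607/720 ∈ [46/61, 53/61) → index 9
j=11: u_11=667/720 ∈ [56/61, 1) → index 11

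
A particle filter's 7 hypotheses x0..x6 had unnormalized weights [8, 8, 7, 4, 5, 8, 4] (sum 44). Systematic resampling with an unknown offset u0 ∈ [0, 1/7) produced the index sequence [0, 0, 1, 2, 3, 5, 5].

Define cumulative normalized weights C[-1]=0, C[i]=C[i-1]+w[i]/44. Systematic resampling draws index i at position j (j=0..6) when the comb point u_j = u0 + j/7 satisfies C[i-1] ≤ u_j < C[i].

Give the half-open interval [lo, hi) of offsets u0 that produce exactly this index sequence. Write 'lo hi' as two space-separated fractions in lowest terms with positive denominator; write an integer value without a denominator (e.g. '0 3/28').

1/77 3/77

C = [2/11, 4/11, 23/44, 27/44, 8/11, 10/11, 1]
j=0 picked index 0: u0 ∈ [0, 2/11)
j=1 picked index 0: u0 ∈ [-1/7, 3/77)
j=2 picked index 1: u0 ∈ [-8/77, 6/77)
j=3 picked index 2: u0 ∈ [-5/77, 29/308)
j=4 picked index 3: u0 ∈ [-15/308, 13/308)
j=5 picked index 5: u0 ∈ [1/77, 15/77)
j=6 picked index 5: u0 ∈ [-10/77, 4/77)
intersection: [1/77, 3/77)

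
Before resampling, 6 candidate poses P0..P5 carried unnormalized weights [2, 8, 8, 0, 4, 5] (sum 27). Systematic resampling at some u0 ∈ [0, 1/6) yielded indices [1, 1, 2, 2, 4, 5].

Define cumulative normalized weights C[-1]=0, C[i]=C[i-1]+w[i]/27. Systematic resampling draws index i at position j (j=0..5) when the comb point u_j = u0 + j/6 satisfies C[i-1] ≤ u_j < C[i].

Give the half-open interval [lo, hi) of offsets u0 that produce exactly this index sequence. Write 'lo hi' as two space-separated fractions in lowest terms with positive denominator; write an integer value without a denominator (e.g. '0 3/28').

C = [2/27, 10/27, 2/3, 2/3, 22/27, 1]
j=0 picked index 1: u0 ∈ [2/27, 10/27)
j=1 picked index 1: u0 ∈ [-5/54, 11/54)
j=2 picked index 2: u0 ∈ [1/27, 1/3)
j=3 picked index 2: u0 ∈ [-7/54, 1/6)
j=4 picked index 4: u0 ∈ [0, 4/27)
j=5 picked index 5: u0 ∈ [-1/54, 1/6)
intersection: [2/27, 4/27)

2/27 4/27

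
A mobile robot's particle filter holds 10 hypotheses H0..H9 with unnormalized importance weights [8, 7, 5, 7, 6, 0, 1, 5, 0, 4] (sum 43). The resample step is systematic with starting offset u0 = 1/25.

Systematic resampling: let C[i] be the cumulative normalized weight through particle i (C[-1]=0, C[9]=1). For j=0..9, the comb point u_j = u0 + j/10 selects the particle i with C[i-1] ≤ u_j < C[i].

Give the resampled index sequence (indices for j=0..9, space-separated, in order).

0 0 1 1 2 3 4 4 7 9

C = [8/43, 15/43, 20/43, 27/43, 33/43, 33/43, 34/43, 39/43, 39/43, 1]
j=0: u_0=1/25 ∈ [0, 8/43) → index 0
j=1: u_1=7/50 ∈ [0, 8/43) → index 0
j=2: u_2=6/25 ∈ [8/43, 15/43) → index 1
j=3: u_3=17/50 ∈ [8/43, 15/43) → index 1
j=4: u_4=11/25 ∈ [15/43, 20/43) → index 2
j=5: u_5=27/50 ∈ [20/43, 27/43) → index 3
j=6: u_6=16/25 ∈ [27/43, 33/43) → index 4
j=7: u_7=37/50 ∈ [27/43, 33/43) → index 4
j=8: u_8=21/25 ∈ [34/43, 39/43) → index 7
j=9: u_9=47/50 ∈ [39/43, 1) → index 9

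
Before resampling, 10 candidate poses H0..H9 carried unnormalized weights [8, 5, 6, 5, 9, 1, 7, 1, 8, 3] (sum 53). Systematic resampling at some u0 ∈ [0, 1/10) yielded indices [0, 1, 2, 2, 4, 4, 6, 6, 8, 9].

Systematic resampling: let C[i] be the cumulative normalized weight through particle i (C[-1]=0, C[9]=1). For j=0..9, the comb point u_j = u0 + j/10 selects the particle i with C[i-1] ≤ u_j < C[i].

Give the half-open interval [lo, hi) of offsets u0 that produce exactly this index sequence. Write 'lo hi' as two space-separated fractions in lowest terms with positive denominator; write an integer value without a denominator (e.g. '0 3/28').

14/265 31/530

C = [8/53, 13/53, 19/53, 24/53, 33/53, 34/53, 41/53, 42/53, 50/53, 1]
j=0 picked index 0: u0 ∈ [0, 8/53)
j=1 picked index 1: u0 ∈ [27/530, 77/530)
j=2 picked index 2: u0 ∈ [12/265, 42/265)
j=3 picked index 2: u0 ∈ [-29/530, 31/530)
j=4 picked index 4: u0 ∈ [14/265, 59/265)
j=5 picked index 4: u0 ∈ [-5/106, 13/106)
j=6 picked index 6: u0 ∈ [11/265, 46/265)
j=7 picked index 6: u0 ∈ [-31/530, 39/530)
j=8 picked index 8: u0 ∈ [-2/265, 38/265)
j=9 picked index 9: u0 ∈ [23/530, 1/10)
intersection: [14/265, 31/530)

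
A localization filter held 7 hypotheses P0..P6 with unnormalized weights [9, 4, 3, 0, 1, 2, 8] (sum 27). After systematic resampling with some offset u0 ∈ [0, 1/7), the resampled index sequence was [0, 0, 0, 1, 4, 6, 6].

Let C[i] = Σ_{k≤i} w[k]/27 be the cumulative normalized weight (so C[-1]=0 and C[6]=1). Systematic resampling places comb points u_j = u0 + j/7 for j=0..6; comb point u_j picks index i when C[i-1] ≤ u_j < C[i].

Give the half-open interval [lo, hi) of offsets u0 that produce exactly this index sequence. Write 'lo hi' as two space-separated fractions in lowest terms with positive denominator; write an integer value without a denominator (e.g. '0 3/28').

4/189 1/21

C = [1/3, 13/27, 16/27, 16/27, 17/27, 19/27, 1]
j=0 picked index 0: u0 ∈ [0, 1/3)
j=1 picked index 0: u0 ∈ [-1/7, 4/21)
j=2 picked index 0: u0 ∈ [-2/7, 1/21)
j=3 picked index 1: u0 ∈ [-2/21, 10/189)
j=4 picked index 4: u0 ∈ [4/189, 11/189)
j=5 picked index 6: u0 ∈ [-2/189, 2/7)
j=6 picked index 6: u0 ∈ [-29/189, 1/7)
intersection: [4/189, 1/21)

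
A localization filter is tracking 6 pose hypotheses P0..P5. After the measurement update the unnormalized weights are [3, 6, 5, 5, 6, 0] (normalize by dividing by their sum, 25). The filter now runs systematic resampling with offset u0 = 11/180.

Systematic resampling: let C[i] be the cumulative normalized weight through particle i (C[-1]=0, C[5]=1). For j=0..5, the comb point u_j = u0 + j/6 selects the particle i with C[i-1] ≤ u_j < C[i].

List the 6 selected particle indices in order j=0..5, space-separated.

C = [3/25, 9/25, 14/25, 19/25, 1, 1]
j=0: u_0=11/180 ∈ [0, 3/25) → index 0
j=1: u_1=41/180 ∈ [3/25, 9/25) → index 1
j=2: u_2=71/180 ∈ [9/25, 14/25) → index 2
j=3: u_3=101/180 ∈ [14/25, 19/25) → index 3
j=4: u_4=131/180 ∈ [14/25, 19/25) → index 3
j=5: u_5=161/180 ∈ [19/25, 1) → index 4

0 1 2 3 3 4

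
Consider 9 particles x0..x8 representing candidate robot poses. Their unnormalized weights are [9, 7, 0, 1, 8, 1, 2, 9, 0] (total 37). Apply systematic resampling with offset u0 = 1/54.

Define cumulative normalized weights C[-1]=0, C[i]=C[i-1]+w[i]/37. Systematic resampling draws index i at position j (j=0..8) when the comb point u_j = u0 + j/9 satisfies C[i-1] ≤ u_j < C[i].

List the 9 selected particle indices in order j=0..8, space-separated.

C = [9/37, 16/37, 16/37, 17/37, 25/37, 26/37, 28/37, 1, 1]
j=0: u_0=1/54 ∈ [0, 9/37) → index 0
j=1: u_1=7/54 ∈ [0, 9/37) → index 0
j=2: u_2=13/54 ∈ [0, 9/37) → index 0
j=3: u_3=19/54 ∈ [9/37, 16/37) → index 1
j=4: u_4=25/54 ∈ [17/37, 25/37) → index 4
j=5: u_5=31/54 ∈ [17/37, 25/37) → index 4
j=6: u_6=37/54 ∈ [25/37, 26/37) → index 5
j=7: u_7=43/54 ∈ [28/37, 1) → index 7
j=8: u_8=49/54 ∈ [28/37, 1) → index 7

0 0 0 1 4 4 5 7 7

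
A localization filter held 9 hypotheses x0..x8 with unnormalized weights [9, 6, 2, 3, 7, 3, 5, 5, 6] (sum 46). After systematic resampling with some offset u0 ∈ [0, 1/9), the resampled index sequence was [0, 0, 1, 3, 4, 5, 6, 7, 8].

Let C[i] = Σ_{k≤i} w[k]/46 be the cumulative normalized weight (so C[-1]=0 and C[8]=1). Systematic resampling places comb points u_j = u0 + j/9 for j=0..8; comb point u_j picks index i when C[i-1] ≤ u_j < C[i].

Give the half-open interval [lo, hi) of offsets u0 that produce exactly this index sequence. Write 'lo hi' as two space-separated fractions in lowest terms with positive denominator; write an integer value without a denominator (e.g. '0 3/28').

5/138 35/414

C = [9/46, 15/46, 17/46, 10/23, 27/46, 15/23, 35/46, 20/23, 1]
j=0 picked index 0: u0 ∈ [0, 9/46)
j=1 picked index 0: u0 ∈ [-1/9, 35/414)
j=2 picked index 1: u0 ∈ [-11/414, 43/414)
j=3 picked index 3: u0 ∈ [5/138, 7/69)
j=4 picked index 4: u0 ∈ [-2/207, 59/414)
j=5 picked index 5: u0 ∈ [13/414, 20/207)
j=6 picked index 6: u0 ∈ [-1/69, 13/138)
j=7 picked index 7: u0 ∈ [-7/414, 19/207)
j=8 picked index 8: u0 ∈ [-4/207, 1/9)
intersection: [5/138, 35/414)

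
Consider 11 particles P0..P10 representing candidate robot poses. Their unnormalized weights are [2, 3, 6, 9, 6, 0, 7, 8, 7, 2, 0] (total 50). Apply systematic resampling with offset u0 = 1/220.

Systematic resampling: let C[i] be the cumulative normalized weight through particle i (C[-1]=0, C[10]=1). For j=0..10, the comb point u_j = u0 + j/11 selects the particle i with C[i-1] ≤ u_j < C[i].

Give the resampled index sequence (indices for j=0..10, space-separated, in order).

C = [1/25, 1/10, 11/50, 2/5, 13/25, 13/25, 33/50, 41/50, 24/25, 1, 1]
j=0: u_0=1/220 ∈ [0, 1/25) → index 0
j=1: u_1=21/220 ∈ [1/25, 1/10) → index 1
j=2: u_2=41/220 ∈ [1/10, 11/50) → index 2
j=3: u_3=61/220 ∈ [11/50, 2/5) → index 3
j=4: u_4=81/220 ∈ [11/50, 2/5) → index 3
j=5: u_5=101/220 ∈ [2/5, 13/25) → index 4
j=6: u_6=11/20 ∈ [13/25, 33/50) → index 6
j=7: u_7=141/220 ∈ [13/25, 33/50) → index 6
j=8: u_8=161/220 ∈ [33/50, 41/50) → index 7
j=9: u_9=181/220 ∈ [41/50, 24/25) → index 8
j=10: u_10=201/220 ∈ [41/50, 24/25) → index 8

0 1 2 3 3 4 6 6 7 8 8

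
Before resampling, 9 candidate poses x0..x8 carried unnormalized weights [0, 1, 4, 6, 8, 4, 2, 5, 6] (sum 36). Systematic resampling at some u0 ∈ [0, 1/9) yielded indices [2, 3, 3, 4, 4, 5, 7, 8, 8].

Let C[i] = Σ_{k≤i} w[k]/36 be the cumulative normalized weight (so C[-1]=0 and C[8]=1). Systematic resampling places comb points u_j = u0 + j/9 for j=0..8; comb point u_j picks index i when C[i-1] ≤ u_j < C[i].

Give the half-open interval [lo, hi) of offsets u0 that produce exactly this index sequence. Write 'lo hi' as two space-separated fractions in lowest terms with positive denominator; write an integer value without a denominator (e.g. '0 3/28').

C = [0, 1/36, 5/36, 11/36, 19/36, 23/36, 25/36, 5/6, 1]
j=0 picked index 2: u0 ∈ [1/36, 5/36)
j=1 picked index 3: u0 ∈ [1/36, 7/36)
j=2 picked index 3: u0 ∈ [-1/12, 1/12)
j=3 picked index 4: u0 ∈ [-1/36, 7/36)
j=4 picked index 4: u0 ∈ [-5/36, 1/12)
j=5 picked index 5: u0 ∈ [-1/36, 1/12)
j=6 picked index 7: u0 ∈ [1/36, 1/6)
j=7 picked index 8: u0 ∈ [1/18, 2/9)
j=8 picked index 8: u0 ∈ [-1/18, 1/9)
intersection: [1/18, 1/12)

1/18 1/12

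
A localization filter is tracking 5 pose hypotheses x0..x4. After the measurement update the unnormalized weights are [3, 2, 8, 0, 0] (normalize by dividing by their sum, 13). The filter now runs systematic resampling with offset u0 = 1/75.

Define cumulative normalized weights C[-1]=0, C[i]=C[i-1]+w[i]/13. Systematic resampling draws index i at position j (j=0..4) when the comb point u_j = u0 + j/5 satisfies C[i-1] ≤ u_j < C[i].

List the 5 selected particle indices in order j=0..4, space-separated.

0 0 2 2 2

C = [3/13, 5/13, 1, 1, 1]
j=0: u_0=1/75 ∈ [0, 3/13) → index 0
j=1: u_1=16/75 ∈ [0, 3/13) → index 0
j=2: u_2=31/75 ∈ [5/13, 1) → index 2
j=3: u_3=46/75 ∈ [5/13, 1) → index 2
j=4: u_4=61/75 ∈ [5/13, 1) → index 2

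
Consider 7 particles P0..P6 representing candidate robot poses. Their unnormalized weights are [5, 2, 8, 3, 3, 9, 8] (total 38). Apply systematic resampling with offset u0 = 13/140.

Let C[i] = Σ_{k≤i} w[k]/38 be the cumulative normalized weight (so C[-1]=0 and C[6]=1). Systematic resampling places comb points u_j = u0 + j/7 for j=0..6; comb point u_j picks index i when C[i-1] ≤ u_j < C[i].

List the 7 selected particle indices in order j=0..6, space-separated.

C = [5/38, 7/38, 15/38, 9/19, 21/38, 15/19, 1]
j=0: u_0=13/140 ∈ [0, 5/38) → index 0
j=1: u_1=33/140 ∈ [7/38, 15/38) → index 2
j=2: u_2=53/140 ∈ [7/38, 15/38) → index 2
j=3: u_3=73/140 ∈ [9/19, 21/38) → index 4
j=4: u_4=93/140 ∈ [21/38, 15/19) → index 5
j=5: u_5=113/140 ∈ [15/19, 1) → index 6
j=6: u_6=19/20 ∈ [15/19, 1) → index 6

0 2 2 4 5 6 6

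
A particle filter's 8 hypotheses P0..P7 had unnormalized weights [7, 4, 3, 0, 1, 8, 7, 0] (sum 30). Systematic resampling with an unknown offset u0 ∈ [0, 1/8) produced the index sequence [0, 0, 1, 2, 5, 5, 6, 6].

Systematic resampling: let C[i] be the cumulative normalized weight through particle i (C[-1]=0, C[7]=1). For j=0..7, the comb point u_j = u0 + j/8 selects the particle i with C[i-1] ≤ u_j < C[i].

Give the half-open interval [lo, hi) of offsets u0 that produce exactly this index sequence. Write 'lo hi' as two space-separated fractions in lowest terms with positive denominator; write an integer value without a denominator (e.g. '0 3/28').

1/60 11/120

C = [7/30, 11/30, 7/15, 7/15, 1/2, 23/30, 1, 1]
j=0 picked index 0: u0 ∈ [0, 7/30)
j=1 picked index 0: u0 ∈ [-1/8, 13/120)
j=2 picked index 1: u0 ∈ [-1/60, 7/60)
j=3 picked index 2: u0 ∈ [-1/120, 11/120)
j=4 picked index 5: u0 ∈ [0, 4/15)
j=5 picked index 5: u0 ∈ [-1/8, 17/120)
j=6 picked index 6: u0 ∈ [1/60, 1/4)
j=7 picked index 6: u0 ∈ [-13/120, 1/8)
intersection: [1/60, 11/120)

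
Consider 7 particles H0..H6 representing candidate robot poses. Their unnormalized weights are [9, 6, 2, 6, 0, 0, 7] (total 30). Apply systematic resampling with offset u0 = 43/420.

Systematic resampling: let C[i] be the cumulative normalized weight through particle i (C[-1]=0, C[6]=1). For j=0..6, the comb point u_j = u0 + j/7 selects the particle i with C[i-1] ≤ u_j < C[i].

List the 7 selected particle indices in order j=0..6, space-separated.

0 0 1 2 3 6 6

C = [3/10, 1/2, 17/30, 23/30, 23/30, 23/30, 1]
j=0: u_0=43/420 ∈ [0, 3/10) → index 0
j=1: u_1=103/420 ∈ [0, 3/10) → index 0
j=2: u_2=163/420 ∈ [3/10, 1/2) → index 1
j=3: u_3=223/420 ∈ [1/2, 17/30) → index 2
j=4: u_4=283/420 ∈ [17/30, 23/30) → index 3
j=5: u_5=49/60 ∈ [23/30, 1) → index 6
j=6: u_6=403/420 ∈ [23/30, 1) → index 6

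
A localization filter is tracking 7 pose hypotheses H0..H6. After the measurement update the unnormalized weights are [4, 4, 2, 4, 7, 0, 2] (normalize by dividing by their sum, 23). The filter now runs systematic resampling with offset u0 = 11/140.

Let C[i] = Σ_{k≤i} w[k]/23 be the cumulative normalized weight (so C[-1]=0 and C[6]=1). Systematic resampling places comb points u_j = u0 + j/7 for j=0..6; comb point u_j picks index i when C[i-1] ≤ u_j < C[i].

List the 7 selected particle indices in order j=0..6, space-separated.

C = [4/23, 8/23, 10/23, 14/23, 21/23, 21/23, 1]
j=0: u_0=11/140 ∈ [0, 4/23) → index 0
j=1: u_1=31/140 ∈ [4/23, 8/23) → index 1
j=2: u_2=51/140 ∈ [8/23, 10/23) → index 2
j=3: u_3=71/140 ∈ [10/23, 14/23) → index 3
j=4: u_4=13/20 ∈ [14/23, 21/23) → index 4
j=5: u_5=111/140 ∈ [14/23, 21/23) → index 4
j=6: u_6=131/140 ∈ [21/23, 1) → index 6

0 1 2 3 4 4 6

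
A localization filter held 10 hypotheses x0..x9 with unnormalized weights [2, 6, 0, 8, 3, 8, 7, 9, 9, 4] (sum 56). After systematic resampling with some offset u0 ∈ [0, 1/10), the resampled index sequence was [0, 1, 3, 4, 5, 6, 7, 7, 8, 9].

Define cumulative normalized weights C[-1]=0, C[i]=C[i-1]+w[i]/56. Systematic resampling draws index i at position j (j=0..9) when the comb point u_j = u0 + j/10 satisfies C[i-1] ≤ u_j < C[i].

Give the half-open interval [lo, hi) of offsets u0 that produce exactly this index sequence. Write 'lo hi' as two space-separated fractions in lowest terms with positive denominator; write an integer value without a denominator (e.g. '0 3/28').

C = [1/28, 1/7, 1/7, 2/7, 19/56, 27/56, 17/28, 43/56, 13/14, 1]
j=0 picked index 0: u0 ∈ [0, 1/28)
j=1 picked index 1: u0 ∈ [-9/140, 3/70)
j=2 picked index 3: u0 ∈ [-2/35, 3/35)
j=3 picked index 4: u0 ∈ [-1/70, 11/280)
j=4 picked index 5: u0 ∈ [-17/280, 23/280)
j=5 picked index 6: u0 ∈ [-1/56, 3/28)
j=6 picked index 7: u0 ∈ [1/140, 47/280)
j=7 picked index 7: u0 ∈ [-13/140, 19/280)
j=8 picked index 8: u0 ∈ [-9/280, 9/70)
j=9 picked index 9: u0 ∈ [1/35, 1/10)
intersection: [1/35, 1/28)

1/35 1/28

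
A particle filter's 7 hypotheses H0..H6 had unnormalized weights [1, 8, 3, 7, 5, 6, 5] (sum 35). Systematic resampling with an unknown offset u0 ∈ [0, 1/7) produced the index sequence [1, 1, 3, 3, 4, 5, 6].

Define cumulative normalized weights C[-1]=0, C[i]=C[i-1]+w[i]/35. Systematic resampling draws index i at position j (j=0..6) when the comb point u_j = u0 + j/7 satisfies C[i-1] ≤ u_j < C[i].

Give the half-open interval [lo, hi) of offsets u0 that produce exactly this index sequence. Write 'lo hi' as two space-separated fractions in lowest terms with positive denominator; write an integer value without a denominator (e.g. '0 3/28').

C = [1/35, 9/35, 12/35, 19/35, 24/35, 6/7, 1]
j=0 picked index 1: u0 ∈ [1/35, 9/35)
j=1 picked index 1: u0 ∈ [-4/35, 4/35)
j=2 picked index 3: u0 ∈ [2/35, 9/35)
j=3 picked index 3: u0 ∈ [-3/35, 4/35)
j=4 picked index 4: u0 ∈ [-1/35, 4/35)
j=5 picked index 5: u0 ∈ [-1/35, 1/7)
j=6 picked index 6: u0 ∈ [0, 1/7)
intersection: [2/35, 4/35)

2/35 4/35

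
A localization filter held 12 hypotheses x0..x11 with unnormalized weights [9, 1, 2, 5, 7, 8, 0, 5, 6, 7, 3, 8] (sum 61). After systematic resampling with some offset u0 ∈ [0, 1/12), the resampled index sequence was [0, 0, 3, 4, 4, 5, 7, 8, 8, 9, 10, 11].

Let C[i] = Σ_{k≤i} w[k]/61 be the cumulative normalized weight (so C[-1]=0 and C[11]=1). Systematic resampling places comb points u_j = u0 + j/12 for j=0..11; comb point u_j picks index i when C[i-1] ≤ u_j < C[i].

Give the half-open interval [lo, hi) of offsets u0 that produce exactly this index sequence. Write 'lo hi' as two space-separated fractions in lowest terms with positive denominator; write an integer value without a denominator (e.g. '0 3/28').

C = [9/61, 10/61, 12/61, 17/61, 24/61, 32/61, 32/61, 37/61, 43/61, 50/61, 53/61, 1]
j=0 picked index 0: u0 ∈ [0, 9/61)
j=1 picked index 0: u0 ∈ [-1/12, 47/732)
j=2 picked index 3: u0 ∈ [11/366, 41/366)
j=3 picked index 4: u0 ∈ [7/244, 35/244)
j=4 picked index 4: u0 ∈ [-10/183, 11/183)
j=5 picked index 5: u0 ∈ [-17/732, 79/732)
j=6 picked index 7: u0 ∈ [3/122, 13/122)
j=7 picked index 8: u0 ∈ [17/732, 89/732)
j=8 picked index 8: u0 ∈ [-11/183, 7/183)
j=9 picked index 9: u0 ∈ [-11/244, 17/244)
j=10 picked index 10: u0 ∈ [-5/366, 13/366)
j=11 picked index 11: u0 ∈ [-35/732, 1/12)
intersection: [11/366, 13/366)

11/366 13/366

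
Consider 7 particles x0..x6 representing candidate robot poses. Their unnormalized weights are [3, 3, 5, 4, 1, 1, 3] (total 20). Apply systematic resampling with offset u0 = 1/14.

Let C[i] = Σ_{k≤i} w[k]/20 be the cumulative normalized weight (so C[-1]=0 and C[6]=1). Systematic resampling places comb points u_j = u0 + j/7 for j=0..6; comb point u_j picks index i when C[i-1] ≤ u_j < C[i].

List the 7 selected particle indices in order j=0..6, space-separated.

0 1 2 2 3 4 6

C = [3/20, 3/10, 11/20, 3/4, 4/5, 17/20, 1]
j=0: u_0=1/14 ∈ [0, 3/20) → index 0
j=1: u_1=3/14 ∈ [3/20, 3/10) → index 1
j=2: u_2=5/14 ∈ [3/10, 11/20) → index 2
j=3: u_3=1/2 ∈ [3/10, 11/20) → index 2
j=4: u_4=9/14 ∈ [11/20, 3/4) → index 3
j=5: u_5=11/14 ∈ [3/4, 4/5) → index 4
j=6: u_6=13/14 ∈ [17/20, 1) → index 6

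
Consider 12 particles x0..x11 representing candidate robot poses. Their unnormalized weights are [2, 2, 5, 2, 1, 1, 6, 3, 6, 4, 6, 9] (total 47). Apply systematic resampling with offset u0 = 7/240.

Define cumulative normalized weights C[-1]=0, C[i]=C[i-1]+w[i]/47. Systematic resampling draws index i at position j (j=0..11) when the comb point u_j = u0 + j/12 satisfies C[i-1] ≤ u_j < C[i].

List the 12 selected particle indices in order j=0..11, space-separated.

C = [2/47, 4/47, 9/47, 11/47, 12/47, 13/47, 19/47, 22/47, 28/47, 32/47, 38/47, 1]
j=0: u_0=7/240 ∈ [0, 2/47) → index 0
j=1: u_1=9/80 ∈ [4/47, 9/47) → index 2
j=2: u_2=47/240 ∈ [9/47, 11/47) → index 3
j=3: u_3=67/240 ∈ [13/47, 19/47) → index 6
j=4: u_4=29/80 ∈ [13/47, 19/47) → index 6
j=5: u_5=107/240 ∈ [19/47, 22/47) → index 7
j=6: u_6=127/240 ∈ [22/47, 28/47) → index 8
j=7: u_7=49/80 ∈ [28/47, 32/47) → index 9
j=8: u_8=167/240 ∈ [32/47, 38/47) → index 10
j=9: u_9=187/240 ∈ [32/47, 38/47) → index 10
j=10: u_10=69/80 ∈ [38/47, 1) → index 11
j=11: u_11=227/240 ∈ [38/47, 1) → index 11

0 2 3 6 6 7 8 9 10 10 11 11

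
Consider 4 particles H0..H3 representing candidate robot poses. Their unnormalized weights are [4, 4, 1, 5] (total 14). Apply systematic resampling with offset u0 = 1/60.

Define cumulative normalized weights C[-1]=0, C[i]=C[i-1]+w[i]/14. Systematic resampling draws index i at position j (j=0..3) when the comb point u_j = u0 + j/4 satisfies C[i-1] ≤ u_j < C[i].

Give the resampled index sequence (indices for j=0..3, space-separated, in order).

C = [2/7, 4/7, 9/14, 1]
j=0: u_0=1/60 ∈ [0, 2/7) → index 0
j=1: u_1=4/15 ∈ [0, 2/7) → index 0
j=2: u_2=31/60 ∈ [2/7, 4/7) → index 1
j=3: u_3=23/30 ∈ [9/14, 1) → index 3

0 0 1 3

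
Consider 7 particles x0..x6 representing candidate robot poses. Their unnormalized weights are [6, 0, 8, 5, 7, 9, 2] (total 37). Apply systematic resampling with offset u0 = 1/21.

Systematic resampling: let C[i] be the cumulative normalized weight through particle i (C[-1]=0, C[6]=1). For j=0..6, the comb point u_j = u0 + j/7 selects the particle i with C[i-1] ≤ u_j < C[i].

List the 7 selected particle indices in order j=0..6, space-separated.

C = [6/37, 6/37, 14/37, 19/37, 26/37, 35/37, 1]
j=0: u_0=1/21 ∈ [0, 6/37) → index 0
j=1: u_1=4/21 ∈ [6/37, 14/37) → index 2
j=2: u_2=1/3 ∈ [6/37, 14/37) → index 2
j=3: u_3=10/21 ∈ [14/37, 19/37) → index 3
j=4: u_4=13/21 ∈ [19/37, 26/37) → index 4
j=5: u_5=16/21 ∈ [26/37, 35/37) → index 5
j=6: u_6=19/21 ∈ [26/37, 35/37) → index 5

0 2 2 3 4 5 5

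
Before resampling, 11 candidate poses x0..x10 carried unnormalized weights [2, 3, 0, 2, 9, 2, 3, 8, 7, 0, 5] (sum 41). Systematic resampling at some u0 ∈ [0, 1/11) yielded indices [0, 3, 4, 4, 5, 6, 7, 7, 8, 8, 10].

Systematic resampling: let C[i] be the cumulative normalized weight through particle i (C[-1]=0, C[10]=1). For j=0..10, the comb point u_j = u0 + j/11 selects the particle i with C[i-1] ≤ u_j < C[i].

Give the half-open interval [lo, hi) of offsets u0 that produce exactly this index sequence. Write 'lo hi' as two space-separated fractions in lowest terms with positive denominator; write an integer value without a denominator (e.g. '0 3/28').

14/451 2/41

C = [2/41, 5/41, 5/41, 7/41, 16/41, 18/41, 21/41, 29/41, 36/41, 36/41, 1]
j=0 picked index 0: u0 ∈ [0, 2/41)
j=1 picked index 3: u0 ∈ [14/451, 36/451)
j=2 picked index 4: u0 ∈ [-5/451, 94/451)
j=3 picked index 4: u0 ∈ [-46/451, 53/451)
j=4 picked index 5: u0 ∈ [12/451, 34/451)
j=5 picked index 6: u0 ∈ [-7/451, 26/451)
j=6 picked index 7: u0 ∈ [-15/451, 73/451)
j=7 picked index 7: u0 ∈ [-56/451, 32/451)
j=8 picked index 8: u0 ∈ [-9/451, 68/451)
j=9 picked index 8: u0 ∈ [-50/451, 27/451)
j=10 picked index 10: u0 ∈ [-14/451, 1/11)
intersection: [14/451, 2/41)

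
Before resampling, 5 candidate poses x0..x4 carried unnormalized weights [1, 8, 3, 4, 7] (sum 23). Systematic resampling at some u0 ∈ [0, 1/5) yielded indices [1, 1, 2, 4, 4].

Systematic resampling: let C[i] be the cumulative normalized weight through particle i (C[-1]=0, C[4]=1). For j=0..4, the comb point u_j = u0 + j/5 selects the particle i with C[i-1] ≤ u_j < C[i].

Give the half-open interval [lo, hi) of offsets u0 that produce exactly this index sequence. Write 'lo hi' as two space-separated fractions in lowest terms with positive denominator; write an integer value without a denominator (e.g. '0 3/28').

C = [1/23, 9/23, 12/23, 16/23, 1]
j=0 picked index 1: u0 ∈ [1/23, 9/23)
j=1 picked index 1: u0 ∈ [-18/115, 22/115)
j=2 picked index 2: u0 ∈ [-1/115, 14/115)
j=3 picked index 4: u0 ∈ [11/115, 2/5)
j=4 picked index 4: u0 ∈ [-12/115, 1/5)
intersection: [11/115, 14/115)

11/115 14/115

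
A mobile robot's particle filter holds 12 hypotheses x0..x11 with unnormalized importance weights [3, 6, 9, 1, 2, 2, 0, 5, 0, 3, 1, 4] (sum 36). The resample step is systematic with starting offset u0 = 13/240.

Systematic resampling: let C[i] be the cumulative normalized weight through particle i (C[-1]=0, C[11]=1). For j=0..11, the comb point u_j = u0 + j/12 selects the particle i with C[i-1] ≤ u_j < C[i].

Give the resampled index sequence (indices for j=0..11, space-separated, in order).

C = [1/12, 1/4, 1/2, 19/36, 7/12, 23/36, 23/36, 7/9, 7/9, 31/36, 8/9, 1]
j=0: u_0=13/240 ∈ [0, 1/12) → index 0
j=1: u_1=11/80 ∈ [1/12, 1/4) → index 1
j=2: u_2=53/240 ∈ [1/12, 1/4) → index 1
j=3: u_3=73/240 ∈ [1/4, 1/2) → index 2
j=4: u_4=31/80 ∈ [1/4, 1/2) → index 2
j=5: u_5=113/240 ∈ [1/4, 1/2) → index 2
j=6: u_6=133/240 ∈ [19/36, 7/12) → index 4
j=7: u_7=51/80 ∈ [7/12, 23/36) → index 5
j=8: u_8=173/240 ∈ [23/36, 7/9) → index 7
j=9: u_9=193/240 ∈ [7/9, 31/36) → index 9
j=10: u_10=71/80 ∈ [31/36, 8/9) → index 10
j=11: u_11=233/240 ∈ [8/9, 1) → index 11

0 1 1 2 2 2 4 5 7 9 10 11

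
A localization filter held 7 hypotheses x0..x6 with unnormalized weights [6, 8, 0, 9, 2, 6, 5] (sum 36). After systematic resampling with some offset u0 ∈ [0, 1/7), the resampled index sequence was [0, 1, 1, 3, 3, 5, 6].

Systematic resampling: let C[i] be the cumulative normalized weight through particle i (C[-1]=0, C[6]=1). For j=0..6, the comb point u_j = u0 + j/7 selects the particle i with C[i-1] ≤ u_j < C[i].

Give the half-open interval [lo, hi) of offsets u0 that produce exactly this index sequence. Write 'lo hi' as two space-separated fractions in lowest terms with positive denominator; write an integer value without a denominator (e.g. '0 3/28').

1/42 17/252

C = [1/6, 7/18, 7/18, 23/36, 25/36, 31/36, 1]
j=0 picked index 0: u0 ∈ [0, 1/6)
j=1 picked index 1: u0 ∈ [1/42, 31/126)
j=2 picked index 1: u0 ∈ [-5/42, 13/126)
j=3 picked index 3: u0 ∈ [-5/126, 53/252)
j=4 picked index 3: u0 ∈ [-23/126, 17/252)
j=5 picked index 5: u0 ∈ [-5/252, 37/252)
j=6 picked index 6: u0 ∈ [1/252, 1/7)
intersection: [1/42, 17/252)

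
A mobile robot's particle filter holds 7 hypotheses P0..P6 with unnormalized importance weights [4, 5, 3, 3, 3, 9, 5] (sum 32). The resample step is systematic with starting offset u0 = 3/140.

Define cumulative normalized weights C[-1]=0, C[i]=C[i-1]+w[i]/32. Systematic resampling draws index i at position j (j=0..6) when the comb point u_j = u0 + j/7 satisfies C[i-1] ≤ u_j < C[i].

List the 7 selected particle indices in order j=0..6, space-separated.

0 1 2 3 5 5 6

C = [1/8, 9/32, 3/8, 15/32, 9/16, 27/32, 1]
j=0: u_0=3/140 ∈ [0, 1/8) → index 0
j=1: u_1=23/140 ∈ [1/8, 9/32) → index 1
j=2: u_2=43/140 ∈ [9/32, 3/8) → index 2
j=3: u_3=9/20 ∈ [3/8, 15/32) → index 3
j=4: u_4=83/140 ∈ [9/16, 27/32) → index 5
j=5: u_5=103/140 ∈ [9/16, 27/32) → index 5
j=6: u_6=123/140 ∈ [27/32, 1) → index 6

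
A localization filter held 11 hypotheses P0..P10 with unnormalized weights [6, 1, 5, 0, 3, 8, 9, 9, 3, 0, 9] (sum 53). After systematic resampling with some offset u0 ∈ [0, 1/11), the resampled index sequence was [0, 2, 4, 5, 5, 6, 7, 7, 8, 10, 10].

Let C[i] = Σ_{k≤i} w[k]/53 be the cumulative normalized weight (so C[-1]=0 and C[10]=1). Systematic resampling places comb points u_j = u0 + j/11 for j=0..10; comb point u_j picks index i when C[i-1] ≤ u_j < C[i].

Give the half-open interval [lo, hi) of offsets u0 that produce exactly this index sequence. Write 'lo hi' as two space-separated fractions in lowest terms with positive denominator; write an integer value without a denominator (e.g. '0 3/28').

34/583 41/583

C = [6/53, 7/53, 12/53, 12/53, 15/53, 23/53, 32/53, 41/53, 44/53, 44/53, 1]
j=0 picked index 0: u0 ∈ [0, 6/53)
j=1 picked index 2: u0 ∈ [24/583, 79/583)
j=2 picked index 4: u0 ∈ [26/583, 59/583)
j=3 picked index 5: u0 ∈ [6/583, 94/583)
j=4 picked index 5: u0 ∈ [-47/583, 41/583)
j=5 picked index 6: u0 ∈ [-12/583, 87/583)
j=6 picked index 7: u0 ∈ [34/583, 133/583)
j=7 picked index 7: u0 ∈ [-19/583, 80/583)
j=8 picked index 8: u0 ∈ [27/583, 60/583)
j=9 picked index 10: u0 ∈ [7/583, 2/11)
j=10 picked index 10: u0 ∈ [-46/583, 1/11)
intersection: [34/583, 41/583)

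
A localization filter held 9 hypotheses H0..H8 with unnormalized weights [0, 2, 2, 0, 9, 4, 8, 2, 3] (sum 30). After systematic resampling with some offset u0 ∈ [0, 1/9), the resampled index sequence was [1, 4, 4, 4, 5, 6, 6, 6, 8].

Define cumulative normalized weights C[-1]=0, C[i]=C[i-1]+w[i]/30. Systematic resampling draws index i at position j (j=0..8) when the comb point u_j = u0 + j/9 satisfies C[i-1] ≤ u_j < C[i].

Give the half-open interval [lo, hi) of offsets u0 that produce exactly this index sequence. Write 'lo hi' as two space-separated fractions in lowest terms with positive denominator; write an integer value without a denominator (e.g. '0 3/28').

1/45 1/18

C = [0, 1/15, 2/15, 2/15, 13/30, 17/30, 5/6, 9/10, 1]
j=0 picked index 1: u0 ∈ [0, 1/15)
j=1 picked index 4: u0 ∈ [1/45, 29/90)
j=2 picked index 4: u0 ∈ [-4/45, 19/90)
j=3 picked index 4: u0 ∈ [-1/5, 1/10)
j=4 picked index 5: u0 ∈ [-1/90, 11/90)
j=5 picked index 6: u0 ∈ [1/90, 5/18)
j=6 picked index 6: u0 ∈ [-1/10, 1/6)
j=7 picked index 6: u0 ∈ [-19/90, 1/18)
j=8 picked index 8: u0 ∈ [1/90, 1/9)
intersection: [1/45, 1/18)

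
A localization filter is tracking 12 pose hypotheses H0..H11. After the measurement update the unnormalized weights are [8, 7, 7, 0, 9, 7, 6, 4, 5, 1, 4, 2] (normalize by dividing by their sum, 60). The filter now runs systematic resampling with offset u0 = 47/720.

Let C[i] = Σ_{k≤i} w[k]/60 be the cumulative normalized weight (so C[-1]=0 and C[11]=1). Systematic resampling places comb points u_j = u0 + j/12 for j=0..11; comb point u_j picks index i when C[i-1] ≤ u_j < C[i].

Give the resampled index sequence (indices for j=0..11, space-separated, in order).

C = [2/15, 1/4, 11/30, 11/30, 31/60, 19/30, 11/15, 4/5, 53/60, 9/10, 29/30, 1]
j=0: u_0=47/720 ∈ [0, 2/15) → index 0
j=1: u_1=107/720 ∈ [2/15, 1/4) → index 1
j=2: u_2=167/720 ∈ [2/15, 1/4) → index 1
j=3: u_3=227/720 ∈ [1/4, 11/30) → index 2
j=4: u_4=287/720 ∈ [11/30, 31/60) → index 4
j=5: u_5=347/720 ∈ [11/30, 31/60) → index 4
j=6: u_6=407/720 ∈ [31/60, 19/30) → index 5
j=7: u_7=467/720 ∈ [19/30, 11/15) → index 6
j=8: u_8=527/720 ∈ [19/30, 11/15) → index 6
j=9: u_9=587/720 ∈ [4/5, 53/60) → index 8
j=10: u_10=647/720 ∈ [53/60, 9/10) → index 9
j=11: u_11=707/720 ∈ [29/30, 1) → index 11

0 1 1 2 4 4 5 6 6 8 9 11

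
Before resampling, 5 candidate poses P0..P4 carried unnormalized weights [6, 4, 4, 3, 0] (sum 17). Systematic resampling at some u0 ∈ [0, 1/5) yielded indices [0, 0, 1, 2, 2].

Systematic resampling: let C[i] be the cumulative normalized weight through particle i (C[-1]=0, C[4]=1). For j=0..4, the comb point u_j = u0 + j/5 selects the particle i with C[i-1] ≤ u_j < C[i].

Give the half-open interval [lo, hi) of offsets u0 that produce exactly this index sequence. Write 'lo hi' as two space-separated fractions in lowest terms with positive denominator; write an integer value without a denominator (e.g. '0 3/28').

0 2/85

C = [6/17, 10/17, 14/17, 1, 1]
j=0 picked index 0: u0 ∈ [0, 6/17)
j=1 picked index 0: u0 ∈ [-1/5, 13/85)
j=2 picked index 1: u0 ∈ [-4/85, 16/85)
j=3 picked index 2: u0 ∈ [-1/85, 19/85)
j=4 picked index 2: u0 ∈ [-18/85, 2/85)
intersection: [0, 2/85)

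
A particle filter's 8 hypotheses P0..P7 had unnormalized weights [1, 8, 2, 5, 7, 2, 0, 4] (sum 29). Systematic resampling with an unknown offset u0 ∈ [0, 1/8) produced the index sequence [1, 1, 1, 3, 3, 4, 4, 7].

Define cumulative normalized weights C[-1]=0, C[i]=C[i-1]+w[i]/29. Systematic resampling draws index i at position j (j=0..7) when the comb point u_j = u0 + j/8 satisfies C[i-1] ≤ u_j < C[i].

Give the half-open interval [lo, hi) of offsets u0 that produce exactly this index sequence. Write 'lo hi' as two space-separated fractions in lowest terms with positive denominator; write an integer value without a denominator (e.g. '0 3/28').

C = [1/29, 9/29, 11/29, 16/29, 23/29, 25/29, 25/29, 1]
j=0 picked index 1: u0 ∈ [1/29, 9/29)
j=1 picked index 1: u0 ∈ [-21/232, 43/232)
j=2 picked index 1: u0 ∈ [-25/116, 7/116)
j=3 picked index 3: u0 ∈ [1/232, 41/232)
j=4 picked index 3: u0 ∈ [-7/58, 3/58)
j=5 picked index 4: u0 ∈ [-17/232, 39/232)
j=6 picked index 4: u0 ∈ [-23/116, 5/116)
j=7 picked index 7: u0 ∈ [-3/232, 1/8)
intersection: [1/29, 5/116)

1/29 5/116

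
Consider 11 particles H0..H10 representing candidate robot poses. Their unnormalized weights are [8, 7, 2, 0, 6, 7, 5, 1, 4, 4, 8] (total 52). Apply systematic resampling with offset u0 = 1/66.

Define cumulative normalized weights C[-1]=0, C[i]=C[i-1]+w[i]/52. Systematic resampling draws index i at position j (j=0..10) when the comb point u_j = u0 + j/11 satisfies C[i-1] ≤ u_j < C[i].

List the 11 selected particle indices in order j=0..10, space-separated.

C = [2/13, 15/52, 17/52, 17/52, 23/52, 15/26, 35/52, 9/13, 10/13, 11/13, 1]
j=0: u_0=1/66 ∈ [0, 2/13) → index 0
j=1: u_1=7/66 ∈ [0, 2/13) → index 0
j=2: u_2=13/66 ∈ [2/13, 15/52) → index 1
j=3: u_3=19/66 ∈ [2/13, 15/52) → index 1
j=4: u_4=25/66 ∈ [17/52, 23/52) → index 4
j=5: u_5=31/66 ∈ [23/52, 15/26) → index 5
j=6: u_6=37/66 ∈ [23/52, 15/26) → index 5
j=7: u_7=43/66 ∈ [15/26, 35/52) → index 6
j=8: u_8=49/66 ∈ [9/13, 10/13) → index 8
j=9: u_9=5/6 ∈ [10/13, 11/13) → index 9
j=10: u_10=61/66 ∈ [11/13, 1) → index 10

0 0 1 1 4 5 5 6 8 9 10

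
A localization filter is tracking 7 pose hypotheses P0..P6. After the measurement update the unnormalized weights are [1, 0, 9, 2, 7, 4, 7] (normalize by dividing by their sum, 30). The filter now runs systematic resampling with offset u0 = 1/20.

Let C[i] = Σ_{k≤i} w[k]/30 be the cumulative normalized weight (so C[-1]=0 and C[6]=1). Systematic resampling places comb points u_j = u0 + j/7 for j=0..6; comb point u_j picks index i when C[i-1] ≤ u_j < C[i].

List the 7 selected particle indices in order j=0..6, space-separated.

C = [1/30, 1/30, 1/3, 2/5, 19/30, 23/30, 1]
j=0: u_0=1/20 ∈ [1/30, 1/3) → index 2
j=1: u_1=27/140 ∈ [1/30, 1/3) → index 2
j=2: u_2=47/140 ∈ [1/3, 2/5) → index 3
j=3: u_3=67/140 ∈ [2/5, 19/30) → index 4
j=4: u_4=87/140 ∈ [2/5, 19/30) → index 4
j=5: u_5=107/140 ∈ [19/30, 23/30) → index 5
j=6: u_6=127/140 ∈ [23/30, 1) → index 6

2 2 3 4 4 5 6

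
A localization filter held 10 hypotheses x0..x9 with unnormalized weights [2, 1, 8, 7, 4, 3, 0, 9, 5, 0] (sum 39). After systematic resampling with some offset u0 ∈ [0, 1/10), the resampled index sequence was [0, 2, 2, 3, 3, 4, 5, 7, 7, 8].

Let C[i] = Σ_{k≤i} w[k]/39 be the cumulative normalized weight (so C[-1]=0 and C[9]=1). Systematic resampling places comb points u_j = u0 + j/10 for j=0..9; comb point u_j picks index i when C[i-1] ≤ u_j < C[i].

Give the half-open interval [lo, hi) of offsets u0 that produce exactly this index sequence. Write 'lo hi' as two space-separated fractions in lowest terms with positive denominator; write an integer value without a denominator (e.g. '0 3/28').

C = [2/39, 1/13, 11/39, 6/13, 22/39, 25/39, 25/39, 34/39, 1, 1]
j=0 picked index 0: u0 ∈ [0, 2/39)
j=1 picked index 2: u0 ∈ [-3/130, 71/390)
j=2 picked index 2: u0 ∈ [-8/65, 16/195)
j=3 picked index 3: u0 ∈ [-7/390, 21/130)
j=4 picked index 3: u0 ∈ [-23/195, 4/65)
j=5 picked index 4: u0 ∈ [-1/26, 5/78)
j=6 picked index 5: u0 ∈ [-7/195, 8/195)
j=7 picked index 7: u0 ∈ [-23/390, 67/390)
j=8 picked index 7: u0 ∈ [-31/195, 14/195)
j=9 picked index 8: u0 ∈ [-11/390, 1/10)
intersection: [0, 8/195)

0 8/195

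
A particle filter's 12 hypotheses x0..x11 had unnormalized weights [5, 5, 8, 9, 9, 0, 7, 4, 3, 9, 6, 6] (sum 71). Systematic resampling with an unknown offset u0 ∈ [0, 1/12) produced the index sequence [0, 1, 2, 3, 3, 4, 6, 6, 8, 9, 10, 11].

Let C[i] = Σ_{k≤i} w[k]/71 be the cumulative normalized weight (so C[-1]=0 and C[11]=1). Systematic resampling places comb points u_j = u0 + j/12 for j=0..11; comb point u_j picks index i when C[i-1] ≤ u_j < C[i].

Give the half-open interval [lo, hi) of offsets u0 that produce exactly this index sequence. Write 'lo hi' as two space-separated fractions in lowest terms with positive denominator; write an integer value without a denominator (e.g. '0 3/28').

1/142 19/852

C = [5/71, 10/71, 18/71, 27/71, 36/71, 36/71, 43/71, 47/71, 50/71, 59/71, 65/71, 1]
j=0 picked index 0: u0 ∈ [0, 5/71)
j=1 picked index 1: u0 ∈ [-11/852, 49/852)
j=2 picked index 2: u0 ∈ [-11/426, 37/426)
j=3 picked index 3: u0 ∈ [1/284, 37/284)
j=4 picked index 3: u0 ∈ [-17/213, 10/213)
j=5 picked index 4: u0 ∈ [-31/852, 77/852)
j=6 picked index 6: u0 ∈ [1/142, 15/142)
j=7 picked index 6: u0 ∈ [-65/852, 19/852)
j=8 picked index 8: u0 ∈ [-1/213, 8/213)
j=9 picked index 9: u0 ∈ [-13/284, 23/284)
j=10 picked index 10: u0 ∈ [-1/426, 35/426)
j=11 picked index 11: u0 ∈ [-1/852, 1/12)
intersection: [1/142, 19/852)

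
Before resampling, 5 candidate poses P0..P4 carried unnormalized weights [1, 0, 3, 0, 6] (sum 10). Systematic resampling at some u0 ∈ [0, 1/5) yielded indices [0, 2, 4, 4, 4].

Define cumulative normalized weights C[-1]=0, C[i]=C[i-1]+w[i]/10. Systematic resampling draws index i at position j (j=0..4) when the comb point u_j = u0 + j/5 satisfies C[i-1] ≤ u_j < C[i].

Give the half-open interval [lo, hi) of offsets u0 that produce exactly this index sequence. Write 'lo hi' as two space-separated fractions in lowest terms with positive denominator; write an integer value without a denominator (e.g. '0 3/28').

0 1/10

C = [1/10, 1/10, 2/5, 2/5, 1]
j=0 picked index 0: u0 ∈ [0, 1/10)
j=1 picked index 2: u0 ∈ [-1/10, 1/5)
j=2 picked index 4: u0 ∈ [0, 3/5)
j=3 picked index 4: u0 ∈ [-1/5, 2/5)
j=4 picked index 4: u0 ∈ [-2/5, 1/5)
intersection: [0, 1/10)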